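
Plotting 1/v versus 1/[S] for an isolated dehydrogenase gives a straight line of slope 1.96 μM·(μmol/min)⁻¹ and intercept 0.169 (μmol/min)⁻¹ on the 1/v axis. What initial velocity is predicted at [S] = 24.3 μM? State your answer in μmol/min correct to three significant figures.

The y-intercept is 1/Vmax, so Vmax = 1/0.169 = 5.92 μmol/min.
The slope is Km/Vmax, so Km = 1.96 × 5.92 = 11.6 μM.
Then v = 5.92 × 24.3/(11.6 + 24.3) = 4.01 μmol/min.

4.01 μmol/min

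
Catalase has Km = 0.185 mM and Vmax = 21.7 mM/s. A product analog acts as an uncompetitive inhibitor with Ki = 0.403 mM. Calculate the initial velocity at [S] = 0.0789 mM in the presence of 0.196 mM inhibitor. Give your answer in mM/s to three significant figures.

α = 1 + [I]/Ki = 1 + 0.196/0.403 = 1.486.
For an uncompetitive inhibitor, both parameters are divided by α, giving Vmax/α and Km/α: Km,app = 0.124 mM, Vmax,app = 14.6 mM/s.
v = Vmax,app·[S]/(Km,app + [S]) = 14.6 × 0.0789/(0.124 + 0.0789) = 5.66 mM/s.

5.66 mM/s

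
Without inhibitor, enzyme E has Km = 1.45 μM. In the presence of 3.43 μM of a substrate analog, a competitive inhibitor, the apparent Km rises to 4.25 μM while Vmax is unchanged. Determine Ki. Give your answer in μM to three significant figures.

Competitive: Km,app = α·Km with α = 1 + [I]/Ki.
α = Km,app/Km = 4.25/1.45 = 2.931.
Ki = [I]/(α − 1) = 3.43/1.931 = 1.78 μM.

1.78 μM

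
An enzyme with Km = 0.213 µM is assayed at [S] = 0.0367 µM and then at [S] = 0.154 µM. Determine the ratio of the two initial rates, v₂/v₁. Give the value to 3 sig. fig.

The fractional saturations are [S]/(Km+[S]) = 0.0367/0.2497 = 0.1470 and 0.154/0.3670 = 0.4196.
v₂/v₁ is just their ratio: 0.4196/0.1470 = 2.86.

2.86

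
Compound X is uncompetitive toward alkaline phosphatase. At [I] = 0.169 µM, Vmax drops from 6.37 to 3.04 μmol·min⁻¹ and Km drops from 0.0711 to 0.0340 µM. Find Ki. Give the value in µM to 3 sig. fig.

Uncompetitive: Vmax,app = Vmax/α (and Km,app = Km/α) with α = 1 + [I]/Ki.
α = Vmax/Vmax,app = 6.37/3.04 = 2.095.
Since α = 1 + [I]/Ki, [I]/Ki = 2.095 − 1 = 1.095 and Ki = 0.169/1.095 = 0.154 µM.

0.154 µM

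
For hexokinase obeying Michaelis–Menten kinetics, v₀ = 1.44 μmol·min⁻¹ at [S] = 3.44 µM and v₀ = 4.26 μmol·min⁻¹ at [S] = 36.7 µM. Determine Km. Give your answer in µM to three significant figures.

From v = Vmax[S]/(Km+[S]), each point gives Vmax = v(Km+[S])/[S].
Equating: 1.44(Km+3.44)/3.44 = 4.26(Km+36.7)/36.7.
0.4186·Km + 1.44 = 0.1161·Km + 4.26, so (0.4186 − 0.1161)·Km = 4.26 − 1.44.
Km = 2.820/0.3025 = 9.32 µM; then Vmax = 1.44(9.32+3.44)/3.44 = 5.34 μmol·min⁻¹.

9.32 µM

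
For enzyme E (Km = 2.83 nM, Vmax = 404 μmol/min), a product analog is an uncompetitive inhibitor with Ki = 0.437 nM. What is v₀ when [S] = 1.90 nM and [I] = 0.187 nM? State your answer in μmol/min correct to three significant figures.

α = 1 + [I]/Ki = 1 + 0.187/0.437 = 1.428.
For an uncompetitive inhibitor, both parameters are divided by α, giving Vmax/α and Km/α: Km,app = 1.98 nM, Vmax,app = 283 μmol/min.
v = Vmax,app·[S]/(Km,app + [S]) = 283 × 1.90/(1.98 + 1.90) = 138 μmol/min.

138 μmol/min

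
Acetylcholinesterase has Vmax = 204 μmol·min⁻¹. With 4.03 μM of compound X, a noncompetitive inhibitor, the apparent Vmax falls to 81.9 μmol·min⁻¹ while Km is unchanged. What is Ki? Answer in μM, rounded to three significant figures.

Noncompetitive: Vmax,app = Vmax/α with α = 1 + [I]/Ki.
α = Vmax/Vmax,app = 204/81.9 = 2.491.
Ki = [I]/(α − 1) = 4.03/1.491 = 2.70 μM.

2.70 μM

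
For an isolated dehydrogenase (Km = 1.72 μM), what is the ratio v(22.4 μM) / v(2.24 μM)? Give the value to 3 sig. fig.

The fractional saturations are [S]/(Km+[S]) = 2.24/3.960 = 0.5657 and 22.4/24.12 = 0.9287.
v₂/v₁ is just their ratio: 0.9287/0.5657 = 1.64.

1.64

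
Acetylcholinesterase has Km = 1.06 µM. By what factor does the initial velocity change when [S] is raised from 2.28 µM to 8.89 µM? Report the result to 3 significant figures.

1.31

Since Vmax cancels, v₂/v₁ = [S]₂(Km+[S]₁) / [S]₁(Km+[S]₂).
= 8.89×(1.06+2.28) / (2.28×(1.06+8.89)) = 29.69/22.69 = 1.31.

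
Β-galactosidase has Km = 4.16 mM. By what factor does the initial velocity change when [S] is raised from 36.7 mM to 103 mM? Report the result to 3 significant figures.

1.07

The fractional saturations are [S]/(Km+[S]) = 36.7/40.86 = 0.8982 and 103/107.2 = 0.9612.
v₂/v₁ is just their ratio: 0.9612/0.8982 = 1.07.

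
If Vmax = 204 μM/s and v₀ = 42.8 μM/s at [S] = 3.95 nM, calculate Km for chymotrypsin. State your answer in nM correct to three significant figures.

From v = Vmax[S]/(Km+[S]), Km = [S](Vmax − v)/v.
Km = 3.95 × (204 − 42.8) / 42.8 = 636.7/42.8 = 14.9 nM.

14.9 nM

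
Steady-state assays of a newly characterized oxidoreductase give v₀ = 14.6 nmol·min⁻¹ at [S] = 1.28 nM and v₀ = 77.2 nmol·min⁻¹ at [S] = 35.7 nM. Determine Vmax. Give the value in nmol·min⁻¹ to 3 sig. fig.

From v = Vmax[S]/(Km+[S]), each point gives Vmax = v(Km+[S])/[S].
Equating: 14.6(Km+1.28)/1.28 = 77.2(Km+35.7)/35.7.
11.41·Km + 14.6 = 2.162·Km + 77.2, so (11.41 − 2.162)·Km = 77.2 − 14.6.
Km = 62.60/9.244 = 6.77 nM; then Vmax = 14.6(6.77+1.28)/1.28 = 91.8 nmol·min⁻¹.

91.8 nmol·min⁻¹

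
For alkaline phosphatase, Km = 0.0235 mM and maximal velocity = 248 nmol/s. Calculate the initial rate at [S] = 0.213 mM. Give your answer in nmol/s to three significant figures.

223 nmol/s

v = Vmax·[S]/(Km + [S]) = 248 × 0.213 / (0.0235 + 0.213)
  = 52.82 / 0.2365 = 223 nmol/s.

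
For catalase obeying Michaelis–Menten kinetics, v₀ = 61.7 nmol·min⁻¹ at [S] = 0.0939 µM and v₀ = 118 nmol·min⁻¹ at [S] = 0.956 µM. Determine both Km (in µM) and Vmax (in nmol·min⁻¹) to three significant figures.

In reciprocal form, 1/v = (Km/Vmax)·(1/[S]) + 1/Vmax. The two points give (1/[S], 1/v) = (10.65, 0.01621) and (1.046, 0.008475).
Slope = (0.01621 − 0.008475)/(10.65 − 1.046) = 0.0008052; intercept = 0.01621 − 0.0008052×10.65 = 0.007632.
Vmax = 1/intercept = 131 nmol·min⁻¹; Km = slope × Vmax = 0.0008052 × 131 = 0.105 µM.

Km = 0.105 µM; Vmax = 131 nmol·min⁻¹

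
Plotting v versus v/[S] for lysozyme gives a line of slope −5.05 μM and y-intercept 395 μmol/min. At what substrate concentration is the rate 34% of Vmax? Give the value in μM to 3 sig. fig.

The Eadie–Hofstee slope gives Km = 5.05 μM (slope = −Km).
v/Vmax = [S]/(Km+[S]) = 0.34 ⇒ [S] = Km·0.34/(1−0.34) = 5.05 × 0.5152 = 2.60 μM.

2.60 μM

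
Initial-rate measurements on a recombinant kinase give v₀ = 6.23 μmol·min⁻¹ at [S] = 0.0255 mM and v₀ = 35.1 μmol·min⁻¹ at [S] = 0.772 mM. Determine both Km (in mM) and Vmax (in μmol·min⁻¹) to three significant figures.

From v = Vmax[S]/(Km+[S]), each point gives Vmax = v(Km+[S])/[S].
Equating: 6.23(Km+0.0255)/0.0255 = 35.1(Km+0.772)/0.772.
244.3·Km + 6.23 = 45.47·Km + 35.1, so (244.3 − 45.47)·Km = 35.1 − 6.23.
Km = 28.87/198.8 = 0.145 mM; then Vmax = 6.23(0.145+0.0255)/0.0255 = 41.7 μmol·min⁻¹.

Km = 0.145 mM; Vmax = 41.7 μmol·min⁻¹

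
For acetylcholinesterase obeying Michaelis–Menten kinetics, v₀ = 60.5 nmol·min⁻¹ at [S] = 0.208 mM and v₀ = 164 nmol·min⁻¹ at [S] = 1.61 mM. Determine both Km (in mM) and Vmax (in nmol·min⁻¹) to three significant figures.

Km = 0.548 mM; Vmax = 220 nmol·min⁻¹

From v = Vmax[S]/(Km+[S]), each point gives Vmax = v(Km+[S])/[S].
Equating: 60.5(Km+0.208)/0.208 = 164(Km+1.61)/1.61.
290.9·Km + 60.5 = 101.9·Km + 164, so (290.9 − 101.9)·Km = 164 − 60.5.
Km = 103.5/189.0 = 0.548 mM; then Vmax = 60.5(0.548+0.208)/0.208 = 220 nmol·min⁻¹.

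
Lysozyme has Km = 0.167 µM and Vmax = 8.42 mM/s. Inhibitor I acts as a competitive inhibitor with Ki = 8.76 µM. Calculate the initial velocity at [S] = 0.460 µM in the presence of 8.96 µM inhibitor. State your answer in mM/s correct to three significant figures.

α = 1 + [I]/Ki = 1 + 8.96/8.76 = 2.023.
For a competitive inhibitor, Vmax is unchanged and the apparent Km becomes α·Km: Km,app = 0.338 µM, Vmax,app = 8.42 mM/s.
v = Vmax,app·[S]/(Km,app + [S]) = 8.42 × 0.460/(0.338 + 0.460) = 4.85 mM/s.

4.85 mM/s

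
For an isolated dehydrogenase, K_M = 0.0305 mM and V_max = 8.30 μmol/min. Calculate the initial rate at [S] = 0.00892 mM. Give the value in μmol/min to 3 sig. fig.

v = Vmax·[S]/(Km + [S]) = 8.30 × 0.00892 / (0.0305 + 0.00892)
  = 0.07404 / 0.03942 = 1.88 μmol/min.

1.88 μmol/min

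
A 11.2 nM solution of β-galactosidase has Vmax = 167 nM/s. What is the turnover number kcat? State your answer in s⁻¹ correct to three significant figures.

14.9 s⁻¹

kcat = Vmax/[E]total = 167 nM/s / 11.2 nM = 14.9 s⁻¹.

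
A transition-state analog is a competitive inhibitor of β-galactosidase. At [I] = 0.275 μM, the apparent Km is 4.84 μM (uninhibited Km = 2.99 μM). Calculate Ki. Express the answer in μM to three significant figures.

0.444 μM

Competitive: Km,app = α·Km with α = 1 + [I]/Ki.
α = Km,app/Km = 4.84/2.99 = 1.619.
Ki = [I]/(α − 1) = 0.275/0.6187 = 0.444 μM.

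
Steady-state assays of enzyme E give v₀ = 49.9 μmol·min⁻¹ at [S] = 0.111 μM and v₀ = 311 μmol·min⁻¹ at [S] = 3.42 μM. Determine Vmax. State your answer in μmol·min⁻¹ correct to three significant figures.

From v = Vmax[S]/(Km+[S]), each point gives Vmax = v(Km+[S])/[S].
Equating: 49.9(Km+0.111)/0.111 = 311(Km+3.42)/3.42.
449.5·Km + 49.9 = 90.94·Km + 311, so (449.5 − 90.94)·Km = 311 − 49.9.
Km = 261.1/358.6 = 0.728 μM; then Vmax = 49.9(0.728+0.111)/0.111 = 377 μmol·min⁻¹.

377 μmol·min⁻¹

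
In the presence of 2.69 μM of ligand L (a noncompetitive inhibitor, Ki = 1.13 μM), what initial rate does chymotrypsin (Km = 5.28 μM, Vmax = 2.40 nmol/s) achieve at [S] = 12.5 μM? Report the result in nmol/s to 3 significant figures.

0.499 nmol/s

α = 1 + [I]/Ki = 1 + 2.69/1.13 = 3.381.
For a noncompetitive inhibitor, Vmax is reduced to Vmax/α while Km is unchanged: Km,app = 5.28 μM, Vmax,app = 0.710 nmol/s.
v = Vmax,app·[S]/(Km,app + [S]) = 0.710 × 12.5/(5.28 + 12.5) = 0.499 nmol/s.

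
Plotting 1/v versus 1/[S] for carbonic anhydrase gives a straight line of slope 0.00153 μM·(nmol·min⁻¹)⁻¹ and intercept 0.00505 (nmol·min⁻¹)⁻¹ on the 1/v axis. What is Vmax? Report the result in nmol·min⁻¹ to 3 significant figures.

The y-intercept of a Lineweaver–Burk plot equals 1/Vmax, so Vmax = 1/0.00505 = 198 nmol·min⁻¹.

198 nmol·min⁻¹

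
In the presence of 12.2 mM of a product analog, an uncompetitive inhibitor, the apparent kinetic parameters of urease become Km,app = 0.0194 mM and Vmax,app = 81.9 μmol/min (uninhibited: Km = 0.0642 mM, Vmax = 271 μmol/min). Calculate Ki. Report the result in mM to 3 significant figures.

Uncompetitive: Vmax,app = Vmax/α (and Km,app = Km/α) with α = 1 + [I]/Ki.
α = Vmax/Vmax,app = 271/81.9 = 3.309.
Since α = 1 + [I]/Ki, [I]/Ki = 3.309 − 1 = 2.309 and Ki = 12.2/2.309 = 5.28 mM.

5.28 mM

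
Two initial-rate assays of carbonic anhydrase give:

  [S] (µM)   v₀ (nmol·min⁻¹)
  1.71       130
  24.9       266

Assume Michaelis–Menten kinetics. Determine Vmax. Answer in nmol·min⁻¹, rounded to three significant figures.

In reciprocal form, 1/v = (Km/Vmax)·(1/[S]) + 1/Vmax. The two points give (1/[S], 1/v) = (0.5848, 0.007692) and (0.04016, 0.003759).
Slope = (0.007692 − 0.003759)/(0.5848 − 0.04016) = 0.007221; intercept = 0.007692 − 0.007221×0.5848 = 0.003469.
Vmax = 1/intercept = 288 nmol·min⁻¹; Km = slope × Vmax = 0.007221 × 288 = 2.08 µM.

288 nmol·min⁻¹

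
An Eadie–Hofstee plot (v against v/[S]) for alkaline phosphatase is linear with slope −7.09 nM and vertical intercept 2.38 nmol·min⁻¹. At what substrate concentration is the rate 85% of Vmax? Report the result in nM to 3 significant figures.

40.2 nM

The Eadie–Hofstee slope gives Km = 7.09 nM (slope = −Km).
v/Vmax = [S]/(Km+[S]) = 0.85 ⇒ [S] = Km·0.85/(1−0.85) = 7.09 × 5.667 = 40.2 nM.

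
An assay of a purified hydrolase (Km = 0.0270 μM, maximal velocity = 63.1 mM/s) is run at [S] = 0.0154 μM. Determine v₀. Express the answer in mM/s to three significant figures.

[S]/(Km+[S]) = 0.0154/0.04240 = 0.3632, the fractional saturation.
v = 0.3632 × Vmax = 0.3632 × 63.1 = 22.9 mM/s.

22.9 mM/s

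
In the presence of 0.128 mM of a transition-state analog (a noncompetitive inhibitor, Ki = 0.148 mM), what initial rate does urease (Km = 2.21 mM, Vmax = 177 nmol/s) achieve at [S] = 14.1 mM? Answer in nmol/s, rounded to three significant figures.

82.1 nmol/s

α = 1 + [I]/Ki = 1 + 0.128/0.148 = 1.865.
For a noncompetitive inhibitor, Vmax is reduced to Vmax/α while Km is unchanged: Km,app = 2.21 mM, Vmax,app = 94.9 nmol/s.
v = Vmax,app·[S]/(Km,app + [S]) = 94.9 × 14.1/(2.21 + 14.1) = 82.1 nmol/s.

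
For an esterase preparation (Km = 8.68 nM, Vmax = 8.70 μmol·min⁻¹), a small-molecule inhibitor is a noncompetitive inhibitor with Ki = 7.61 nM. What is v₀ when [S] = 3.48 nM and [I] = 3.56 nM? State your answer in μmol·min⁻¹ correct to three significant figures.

With α = 1 + [I]/Ki = 1 + 3.56/7.61 = 1.468, the noncompetitive rate law is v = (Vmax/α)·[S] / (Km + [S]).
v = (8.70/1.468)×3.48 / (8.68 + 3.48) = 20.63/12.16 = 1.70 μmol·min⁻¹.

1.70 μmol·min⁻¹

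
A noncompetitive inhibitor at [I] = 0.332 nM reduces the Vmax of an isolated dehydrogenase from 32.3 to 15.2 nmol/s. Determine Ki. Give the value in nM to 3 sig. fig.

Noncompetitive: Vmax,app = Vmax/α with α = 1 + [I]/Ki.
α = Vmax/Vmax,app = 32.3/15.2 = 2.125.
Ki = [I]/(α − 1) = 0.332/1.125 = 0.295 nM.

0.295 nM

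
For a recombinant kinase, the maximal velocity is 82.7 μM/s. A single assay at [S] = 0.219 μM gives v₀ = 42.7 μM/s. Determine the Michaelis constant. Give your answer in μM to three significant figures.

0.205 μM

From v = Vmax[S]/(Km+[S]), Km = [S](Vmax − v)/v.
Km = 0.219 × (82.7 − 42.7) / 42.7 = 8.760/42.7 = 0.205 μM.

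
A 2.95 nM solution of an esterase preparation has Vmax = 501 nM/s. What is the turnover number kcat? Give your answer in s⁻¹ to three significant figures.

170 s⁻¹

kcat = Vmax/[E]total = 501 nM/s / 2.95 nM = 170 s⁻¹.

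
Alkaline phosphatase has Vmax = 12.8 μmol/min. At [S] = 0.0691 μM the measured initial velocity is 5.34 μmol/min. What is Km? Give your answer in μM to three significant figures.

v/Vmax = 5.34/12.8 = 0.4172 = [S]/(Km+[S]).
So Km + [S] = [S]/0.4172 = 0.1656 μM, giving Km = 0.1656 − 0.0691 = 0.0965 μM.

0.0965 μM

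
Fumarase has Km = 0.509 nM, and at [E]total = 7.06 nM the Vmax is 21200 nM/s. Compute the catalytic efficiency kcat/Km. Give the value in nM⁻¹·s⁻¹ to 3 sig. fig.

kcat = Vmax/[E]total = 21200/7.06 = 3000 s⁻¹.
kcat/Km = 3000/0.509 = 5900 nM⁻¹·s⁻¹.

5900 nM⁻¹·s⁻¹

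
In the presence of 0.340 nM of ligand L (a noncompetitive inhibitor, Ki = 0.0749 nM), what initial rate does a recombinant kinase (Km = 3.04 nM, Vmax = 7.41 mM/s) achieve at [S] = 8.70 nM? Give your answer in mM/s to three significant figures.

With α = 1 + [I]/Ki = 1 + 0.340/0.0749 = 5.539, the noncompetitive rate law is v = (Vmax/α)·[S] / (Km + [S]).
v = (7.41/5.539)×8.70 / (3.04 + 8.70) = 11.64/11.74 = 0.991 mM/s.

0.991 mM/s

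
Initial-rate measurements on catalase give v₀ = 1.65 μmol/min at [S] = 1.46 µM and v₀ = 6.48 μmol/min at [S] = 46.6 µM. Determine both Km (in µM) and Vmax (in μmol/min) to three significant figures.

Km = 4.87 µM; Vmax = 7.16 μmol/min

From v = Vmax[S]/(Km+[S]), each point gives Vmax = v(Km+[S])/[S].
Equating: 1.65(Km+1.46)/1.46 = 6.48(Km+46.6)/46.6.
1.130·Km + 1.65 = 0.1391·Km + 6.48, so (1.130 − 0.1391)·Km = 6.48 − 1.65.
Km = 4.830/0.9911 = 4.87 µM; then Vmax = 1.65(4.87+1.46)/1.46 = 7.16 μmol/min.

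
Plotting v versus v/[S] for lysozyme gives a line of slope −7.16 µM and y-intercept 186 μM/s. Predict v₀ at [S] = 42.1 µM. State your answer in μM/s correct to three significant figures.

In the Eadie–Hofstee form v = Vmax − Km·(v/[S]), the slope is −Km and the intercept is Vmax, so Km = 7.16 µM and Vmax = 186 μM/s.
v = 186 × 42.1/(7.16 + 42.1) = 159 μM/s.

159 μM/s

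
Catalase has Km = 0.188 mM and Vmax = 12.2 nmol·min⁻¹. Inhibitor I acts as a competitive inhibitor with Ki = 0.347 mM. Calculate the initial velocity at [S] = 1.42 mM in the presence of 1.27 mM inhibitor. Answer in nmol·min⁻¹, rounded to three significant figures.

7.55 nmol·min⁻¹

With α = 1 + [I]/Ki = 1 + 1.27/0.347 = 4.660, the competitive rate law is v = Vmax[S] / (αKm + [S]).
v = 12.2×1.42 / (4.660×0.188 + 1.42) = 17.32/2.296 = 7.55 nmol·min⁻¹.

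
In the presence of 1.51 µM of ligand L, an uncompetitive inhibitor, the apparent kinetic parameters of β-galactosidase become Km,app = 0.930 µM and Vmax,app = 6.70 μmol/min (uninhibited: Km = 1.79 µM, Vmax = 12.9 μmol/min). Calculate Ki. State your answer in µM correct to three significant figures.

1.63 µM

Uncompetitive: Vmax,app = Vmax/α (and Km,app = Km/α) with α = 1 + [I]/Ki.
α = Vmax/Vmax,app = 12.9/6.70 = 1.925.
Since α = 1 + [I]/Ki, [I]/Ki = 1.925 − 1 = 0.9254 and Ki = 1.51/0.9254 = 1.63 µM.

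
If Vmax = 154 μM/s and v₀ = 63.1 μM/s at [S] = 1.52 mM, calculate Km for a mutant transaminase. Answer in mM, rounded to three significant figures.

2.19 mM

v/Vmax = 63.1/154 = 0.4097 = [S]/(Km+[S]).
So Km + [S] = [S]/0.4097 = 3.710 mM, giving Km = 3.710 − 1.52 = 2.19 mM.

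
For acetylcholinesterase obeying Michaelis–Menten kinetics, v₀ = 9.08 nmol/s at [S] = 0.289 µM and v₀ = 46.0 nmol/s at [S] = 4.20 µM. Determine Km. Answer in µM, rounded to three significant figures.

From v = Vmax[S]/(Km+[S]), each point gives Vmax = v(Km+[S])/[S].
Equating: 9.08(Km+0.289)/0.289 = 46.0(Km+4.20)/4.20.
31.42·Km + 9.08 = 10.95·Km + 46.0, so (31.42 − 10.95)·Km = 46.0 − 9.08.
Km = 36.92/20.47 = 1.80 µM; then Vmax = 9.08(1.80+0.289)/0.289 = 65.8 nmol/s.

1.80 µM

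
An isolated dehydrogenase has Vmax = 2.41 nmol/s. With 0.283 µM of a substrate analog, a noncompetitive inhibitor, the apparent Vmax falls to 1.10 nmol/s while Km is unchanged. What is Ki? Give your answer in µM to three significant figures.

0.238 µM

Noncompetitive: Vmax,app = Vmax/α with α = 1 + [I]/Ki.
α = Vmax/Vmax,app = 2.41/1.10 = 2.191.
Ki = [I]/(α − 1) = 0.283/1.191 = 0.238 µM.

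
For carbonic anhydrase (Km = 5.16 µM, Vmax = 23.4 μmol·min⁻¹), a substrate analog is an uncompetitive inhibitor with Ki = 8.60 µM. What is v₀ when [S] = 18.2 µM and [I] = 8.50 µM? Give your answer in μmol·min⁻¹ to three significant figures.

10.3 μmol·min⁻¹

With α = 1 + [I]/Ki = 1 + 8.50/8.60 = 1.988, the uncompetitive rate law is v = (Vmax/α)·[S] / (Km/α + [S]).
v = (23.4/1.988)×18.2 / (5.16/1.988 + 18.2) = 214.2/20.80 = 10.3 μmol·min⁻¹.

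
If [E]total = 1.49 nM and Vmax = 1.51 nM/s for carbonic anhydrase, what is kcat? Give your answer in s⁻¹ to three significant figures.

1.01 s⁻¹

kcat = Vmax/[E]total = 1.51 nM/s / 1.49 nM = 1.01 s⁻¹.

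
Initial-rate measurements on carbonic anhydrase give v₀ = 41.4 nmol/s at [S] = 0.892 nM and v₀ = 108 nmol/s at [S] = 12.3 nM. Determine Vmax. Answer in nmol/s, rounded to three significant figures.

In reciprocal form, 1/v = (Km/Vmax)·(1/[S]) + 1/Vmax. The two points give (1/[S], 1/v) = (1.121, 0.02415) and (0.08130, 0.009259).
Slope = (0.02415 − 0.009259)/(1.121 − 0.08130) = 0.01433; intercept = 0.02415 − 0.01433×1.121 = 0.008095.
Vmax = 1/intercept = 124 nmol/s; Km = slope × Vmax = 0.01433 × 124 = 1.77 nM.

124 nmol/s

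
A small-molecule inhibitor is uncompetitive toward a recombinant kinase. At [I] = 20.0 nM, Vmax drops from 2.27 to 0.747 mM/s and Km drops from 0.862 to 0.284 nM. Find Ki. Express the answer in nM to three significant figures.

Uncompetitive: Vmax,app = Vmax/α (and Km,app = Km/α) with α = 1 + [I]/Ki.
α = Vmax/Vmax,app = 2.27/0.747 = 3.039.
Since α = 1 + [I]/Ki, [I]/Ki = 3.039 − 1 = 2.039 and Ki = 20.0/2.039 = 9.81 nM.

9.81 nM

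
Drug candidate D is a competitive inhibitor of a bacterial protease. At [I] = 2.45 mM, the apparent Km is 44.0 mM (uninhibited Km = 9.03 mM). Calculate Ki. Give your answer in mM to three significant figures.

0.633 mM

Competitive: Km,app = α·Km with α = 1 + [I]/Ki.
α = Km,app/Km = 44.0/9.03 = 4.873.
Since α = 1 + [I]/Ki, [I]/Ki = 4.873 − 1 = 3.873 and Ki = 2.45/3.873 = 0.633 mM.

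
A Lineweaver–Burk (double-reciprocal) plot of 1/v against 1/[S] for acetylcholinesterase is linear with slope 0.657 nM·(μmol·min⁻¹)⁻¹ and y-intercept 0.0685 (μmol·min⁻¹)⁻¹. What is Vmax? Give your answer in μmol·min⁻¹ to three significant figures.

14.6 μmol·min⁻¹

The y-intercept of a Lineweaver–Burk plot equals 1/Vmax, so Vmax = 1/0.0685 = 14.6 μmol·min⁻¹.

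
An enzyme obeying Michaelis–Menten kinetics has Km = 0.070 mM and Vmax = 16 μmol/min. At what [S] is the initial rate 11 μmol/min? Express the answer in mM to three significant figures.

The required fractional saturation is v/Vmax = 11/16 = 0.6875.
Then [S]/(Km+[S]) = 0.6875 ⇒ [S] = 0.070 × 0.6875/(1 − 0.6875) = 0.154 mM.

0.154 mM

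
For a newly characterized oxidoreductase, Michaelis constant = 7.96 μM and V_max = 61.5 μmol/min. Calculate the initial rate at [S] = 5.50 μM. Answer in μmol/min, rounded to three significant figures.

25.1 μmol/min

v = Vmax·[S]/(Km + [S]) = 61.5 × 5.50 / (7.96 + 5.50)
  = 338.2 / 13.46 = 25.1 μmol/min.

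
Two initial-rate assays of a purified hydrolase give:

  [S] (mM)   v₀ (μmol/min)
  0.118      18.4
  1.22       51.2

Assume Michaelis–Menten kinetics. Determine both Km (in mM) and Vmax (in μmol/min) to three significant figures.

Km = 0.288 mM; Vmax = 63.3 μmol/min

In reciprocal form, 1/v = (Km/Vmax)·(1/[S]) + 1/Vmax. The two points give (1/[S], 1/v) = (8.475, 0.05435) and (0.8197, 0.01953).
Slope = (0.05435 − 0.01953)/(8.475 − 0.8197) = 0.004548; intercept = 0.05435 − 0.004548×8.475 = 0.01580.
Vmax = 1/intercept = 63.3 μmol/min; Km = slope × Vmax = 0.004548 × 63.3 = 0.288 mM.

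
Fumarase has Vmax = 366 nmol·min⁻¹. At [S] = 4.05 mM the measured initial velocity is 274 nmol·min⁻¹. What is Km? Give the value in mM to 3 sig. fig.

1.36 mM

v/Vmax = 274/366 = 0.7486 = [S]/(Km+[S]).
So Km + [S] = [S]/0.7486 = 5.410 mM, giving Km = 5.410 − 4.05 = 1.36 mM.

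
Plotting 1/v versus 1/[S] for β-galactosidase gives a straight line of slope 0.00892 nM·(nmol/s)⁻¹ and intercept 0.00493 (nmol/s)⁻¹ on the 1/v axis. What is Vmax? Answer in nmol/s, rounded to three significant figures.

203 nmol/s

The y-intercept of a Lineweaver–Burk plot equals 1/Vmax, so Vmax = 1/0.00493 = 203 nmol/s.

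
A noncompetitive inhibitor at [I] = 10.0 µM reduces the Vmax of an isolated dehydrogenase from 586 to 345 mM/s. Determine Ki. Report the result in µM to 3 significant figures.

14.3 µM

Noncompetitive: Vmax,app = Vmax/α with α = 1 + [I]/Ki.
α = Vmax/Vmax,app = 586/345 = 1.699.
Ki = [I]/(α − 1) = 10.0/0.6986 = 14.3 µM.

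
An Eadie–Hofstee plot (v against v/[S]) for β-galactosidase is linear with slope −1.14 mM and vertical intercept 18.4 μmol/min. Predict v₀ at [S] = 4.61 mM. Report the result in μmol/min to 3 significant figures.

14.8 μmol/min

In the Eadie–Hofstee form v = Vmax − Km·(v/[S]), the slope is −Km and the intercept is Vmax, so Km = 1.14 mM and Vmax = 18.4 μmol/min.
v = 18.4 × 4.61/(1.14 + 4.61) = 14.8 μmol/min.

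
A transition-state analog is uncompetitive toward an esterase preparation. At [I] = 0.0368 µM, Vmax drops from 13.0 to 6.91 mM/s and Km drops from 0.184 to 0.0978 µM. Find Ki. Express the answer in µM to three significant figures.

Uncompetitive: Vmax,app = Vmax/α (and Km,app = Km/α) with α = 1 + [I]/Ki.
α = Vmax/Vmax,app = 13.0/6.91 = 1.881.
Since α = 1 + [I]/Ki, [I]/Ki = 1.881 − 1 = 0.8813 and Ki = 0.0368/0.8813 = 0.0418 µM.

0.0418 µM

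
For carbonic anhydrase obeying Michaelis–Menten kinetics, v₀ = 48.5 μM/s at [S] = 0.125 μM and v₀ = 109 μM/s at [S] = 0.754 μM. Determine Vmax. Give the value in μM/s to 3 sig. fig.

145 μM/s

In reciprocal form, 1/v = (Km/Vmax)·(1/[S]) + 1/Vmax. The two points give (1/[S], 1/v) = (8.000, 0.02062) and (1.326, 0.009174).
Slope = (0.02062 − 0.009174)/(8.000 − 1.326) = 0.001715; intercept = 0.02062 − 0.001715×8.000 = 0.006900.
Vmax = 1/intercept = 145 μM/s; Km = slope × Vmax = 0.001715 × 145 = 0.249 μM.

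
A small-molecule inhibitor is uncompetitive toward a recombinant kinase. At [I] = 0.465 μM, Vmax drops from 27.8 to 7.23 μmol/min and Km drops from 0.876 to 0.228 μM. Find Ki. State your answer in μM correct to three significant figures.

Uncompetitive: Vmax,app = Vmax/α (and Km,app = Km/α) with α = 1 + [I]/Ki.
α = Vmax/Vmax,app = 27.8/7.23 = 3.845.
Since α = 1 + [I]/Ki, [I]/Ki = 3.845 − 1 = 2.845 and Ki = 0.465/2.845 = 0.163 μM.

0.163 μM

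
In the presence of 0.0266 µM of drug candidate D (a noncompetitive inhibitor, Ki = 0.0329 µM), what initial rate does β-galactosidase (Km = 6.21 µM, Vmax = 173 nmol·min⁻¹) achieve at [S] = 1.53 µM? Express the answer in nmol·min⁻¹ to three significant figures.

18.9 nmol·min⁻¹

α = 1 + [I]/Ki = 1 + 0.0266/0.0329 = 1.809.
For a noncompetitive inhibitor, Vmax is reduced to Vmax/α while Km is unchanged: Km,app = 6.21 µM, Vmax,app = 95.7 nmol·min⁻¹.
v = Vmax,app·[S]/(Km,app + [S]) = 95.7 × 1.53/(6.21 + 1.53) = 18.9 nmol·min⁻¹.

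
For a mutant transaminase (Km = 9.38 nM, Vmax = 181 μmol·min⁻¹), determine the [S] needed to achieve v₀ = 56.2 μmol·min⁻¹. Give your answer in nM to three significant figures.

Rearranging v = Vmax[S]/(Km+[S]) gives [S] = Km·v/(Vmax − v).
[S] = 9.38 × 56.2 / (181 − 56.2) = 527.2/124.8 = 4.22 nM.

4.22 nM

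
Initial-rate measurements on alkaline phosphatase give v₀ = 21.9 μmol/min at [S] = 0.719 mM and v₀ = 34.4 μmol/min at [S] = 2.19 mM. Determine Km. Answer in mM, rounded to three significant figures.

0.847 mM

From v = Vmax[S]/(Km+[S]), each point gives Vmax = v(Km+[S])/[S].
Equating: 21.9(Km+0.719)/0.719 = 34.4(Km+2.19)/2.19.
30.46·Km + 21.9 = 15.71·Km + 34.4, so (30.46 − 15.71)·Km = 34.4 − 21.9.
Km = 12.50/14.75 = 0.847 mM; then Vmax = 21.9(0.847+0.719)/0.719 = 47.7 μmol/min.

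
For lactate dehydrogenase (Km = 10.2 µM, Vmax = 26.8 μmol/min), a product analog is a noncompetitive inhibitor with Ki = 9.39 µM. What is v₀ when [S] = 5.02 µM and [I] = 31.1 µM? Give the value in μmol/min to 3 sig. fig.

With α = 1 + [I]/Ki = 1 + 31.1/9.39 = 4.312, the noncompetitive rate law is v = (Vmax/α)·[S] / (Km + [S]).
v = (26.8/4.312)×5.02 / (10.2 + 5.02) = 31.20/15.22 = 2.05 μmol/min.

2.05 μmol/min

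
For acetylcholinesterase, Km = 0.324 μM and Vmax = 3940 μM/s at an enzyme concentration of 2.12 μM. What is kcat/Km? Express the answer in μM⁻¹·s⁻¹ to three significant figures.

5740 μM⁻¹·s⁻¹

kcat = Vmax/[E]total = 3940/2.12 = 1860 s⁻¹.
kcat/Km = 1860/0.324 = 5740 μM⁻¹·s⁻¹.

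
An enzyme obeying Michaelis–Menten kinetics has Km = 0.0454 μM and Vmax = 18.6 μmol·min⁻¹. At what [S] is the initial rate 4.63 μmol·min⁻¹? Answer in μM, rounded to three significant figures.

0.0150 μM

The required fractional saturation is v/Vmax = 4.63/18.6 = 0.2489.
Then [S]/(Km+[S]) = 0.2489 ⇒ [S] = 0.0454 × 0.2489/(1 − 0.2489) = 0.0150 μM.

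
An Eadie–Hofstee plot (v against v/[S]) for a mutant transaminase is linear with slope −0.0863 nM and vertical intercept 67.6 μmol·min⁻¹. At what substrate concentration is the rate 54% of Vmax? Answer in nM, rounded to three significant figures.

0.101 nM

The Eadie–Hofstee slope gives Km = 0.0863 nM (slope = −Km).
v/Vmax = [S]/(Km+[S]) = 0.54 ⇒ [S] = Km·0.54/(1−0.54) = 0.0863 × 1.174 = 0.101 nM.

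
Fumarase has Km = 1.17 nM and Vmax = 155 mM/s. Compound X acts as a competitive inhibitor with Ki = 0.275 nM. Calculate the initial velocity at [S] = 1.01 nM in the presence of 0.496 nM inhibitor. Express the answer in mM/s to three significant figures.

With α = 1 + [I]/Ki = 1 + 0.496/0.275 = 2.804, the competitive rate law is v = Vmax[S] / (αKm + [S]).
v = 155×1.01 / (2.804×1.17 + 1.01) = 156.6/4.290 = 36.5 mM/s.

36.5 mM/s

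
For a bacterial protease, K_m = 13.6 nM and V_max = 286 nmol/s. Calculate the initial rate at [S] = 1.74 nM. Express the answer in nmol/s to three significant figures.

32.4 nmol/s

v = Vmax·[S]/(Km + [S]) = 286 × 1.74 / (13.6 + 1.74)
  = 497.6 / 15.34 = 32.4 nmol/s.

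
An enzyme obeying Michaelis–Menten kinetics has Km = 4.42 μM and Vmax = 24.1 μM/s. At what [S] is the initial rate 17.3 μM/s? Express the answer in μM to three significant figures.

Rearranging v = Vmax[S]/(Km+[S]) gives [S] = Km·v/(Vmax − v).
[S] = 4.42 × 17.3 / (24.1 − 17.3) = 76.47/6.800 = 11.2 μM.

11.2 μM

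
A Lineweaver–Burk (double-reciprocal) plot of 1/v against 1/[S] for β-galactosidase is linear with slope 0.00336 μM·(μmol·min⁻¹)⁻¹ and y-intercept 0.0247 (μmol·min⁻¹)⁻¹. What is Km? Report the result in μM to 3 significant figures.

0.136 μM

y-intercept = 1/Vmax ⇒ Vmax = 40.5 μmol·min⁻¹; slope = Km/Vmax ⇒ Km = slope × Vmax.
Km = 0.00336 × 40.5 = 0.136 μM.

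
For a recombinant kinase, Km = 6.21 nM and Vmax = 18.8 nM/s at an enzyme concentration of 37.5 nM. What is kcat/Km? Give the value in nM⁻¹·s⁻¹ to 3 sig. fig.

kcat = Vmax/[E]total = 18.8/37.5 = 0.501 s⁻¹.
kcat/Km = 0.501/6.21 = 0.0807 nM⁻¹·s⁻¹.

0.0807 nM⁻¹·s⁻¹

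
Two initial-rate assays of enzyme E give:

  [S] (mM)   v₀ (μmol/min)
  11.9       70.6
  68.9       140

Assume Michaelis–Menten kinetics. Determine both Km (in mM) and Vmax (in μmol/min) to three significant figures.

Km = 17.8 mM; Vmax = 176 μmol/min

From v = Vmax[S]/(Km+[S]), each point gives Vmax = v(Km+[S])/[S].
Equating: 70.6(Km+11.9)/11.9 = 140(Km+68.9)/68.9.
5.933·Km + 70.6 = 2.032·Km + 140, so (5.933 − 2.032)·Km = 140 − 70.6.
Km = 69.40/3.901 = 17.8 mM; then Vmax = 70.6(17.8+11.9)/11.9 = 176 μmol/min.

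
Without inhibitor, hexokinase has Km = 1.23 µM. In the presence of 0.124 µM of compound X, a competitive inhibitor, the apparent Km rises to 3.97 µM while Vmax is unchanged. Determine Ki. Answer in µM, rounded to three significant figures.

Competitive: Km,app = α·Km with α = 1 + [I]/Ki.
α = Km,app/Km = 3.97/1.23 = 3.228.
Ki = [I]/(α − 1) = 0.124/2.228 = 0.0557 µM.

0.0557 µM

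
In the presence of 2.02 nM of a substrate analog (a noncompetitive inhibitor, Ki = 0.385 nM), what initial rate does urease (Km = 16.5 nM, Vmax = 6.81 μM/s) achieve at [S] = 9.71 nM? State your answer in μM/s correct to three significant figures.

With α = 1 + [I]/Ki = 1 + 2.02/0.385 = 6.247, the noncompetitive rate law is v = (Vmax/α)·[S] / (Km + [S]).
v = (6.81/6.247)×9.71 / (16.5 + 9.71) = 10.59/26.21 = 0.404 μM/s.

0.404 μM/s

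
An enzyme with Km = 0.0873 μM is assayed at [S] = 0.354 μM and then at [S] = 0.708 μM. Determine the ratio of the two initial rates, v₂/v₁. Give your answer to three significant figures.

1.11

The fractional saturations are [S]/(Km+[S]) = 0.354/0.4413 = 0.8022 and 0.708/0.7953 = 0.8902.
v₂/v₁ is just their ratio: 0.8902/0.8022 = 1.11.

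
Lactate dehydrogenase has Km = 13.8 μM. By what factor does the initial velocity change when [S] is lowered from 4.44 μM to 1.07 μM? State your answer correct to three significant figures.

Since Vmax cancels, v₂/v₁ = [S]₂(Km+[S]₁) / [S]₁(Km+[S]₂).
= 1.07×(13.8+4.44) / (4.44×(13.8+1.07)) = 19.52/66.02 = 0.296.

0.296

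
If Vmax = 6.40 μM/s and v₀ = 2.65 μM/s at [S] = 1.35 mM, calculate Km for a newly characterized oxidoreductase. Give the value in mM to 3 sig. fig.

1.91 mM

v/Vmax = 2.65/6.40 = 0.4141 = [S]/(Km+[S]).
So Km + [S] = [S]/0.4141 = 3.260 mM, giving Km = 3.260 − 1.35 = 1.91 mM.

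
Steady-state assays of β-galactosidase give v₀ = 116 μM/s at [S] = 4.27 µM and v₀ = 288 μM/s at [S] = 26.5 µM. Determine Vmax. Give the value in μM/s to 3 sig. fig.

403 μM/s

In reciprocal form, 1/v = (Km/Vmax)·(1/[S]) + 1/Vmax. The two points give (1/[S], 1/v) = (0.2342, 0.008621) and (0.03774, 0.003472).
Slope = (0.008621 − 0.003472)/(0.2342 − 0.03774) = 0.02621; intercept = 0.008621 − 0.02621×0.2342 = 0.002483.
Vmax = 1/intercept = 403 μM/s; Km = slope × Vmax = 0.02621 × 403 = 10.6 µM.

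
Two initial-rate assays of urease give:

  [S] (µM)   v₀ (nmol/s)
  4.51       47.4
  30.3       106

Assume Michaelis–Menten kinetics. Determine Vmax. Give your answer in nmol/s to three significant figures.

In reciprocal form, 1/v = (Km/Vmax)·(1/[S]) + 1/Vmax. The two points give (1/[S], 1/v) = (0.2217, 0.02110) and (0.03300, 0.009434).
Slope = (0.02110 − 0.009434)/(0.2217 − 0.03300) = 0.06180; intercept = 0.02110 − 0.06180×0.2217 = 0.007394.
Vmax = 1/intercept = 135 nmol/s; Km = slope × Vmax = 0.06180 × 135 = 8.36 µM.

135 nmol/s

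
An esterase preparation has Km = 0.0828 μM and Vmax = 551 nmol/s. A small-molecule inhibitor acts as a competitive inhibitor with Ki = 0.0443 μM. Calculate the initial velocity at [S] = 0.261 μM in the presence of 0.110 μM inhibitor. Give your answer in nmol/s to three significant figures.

262 nmol/s

With α = 1 + [I]/Ki = 1 + 0.110/0.0443 = 3.483, the competitive rate law is v = Vmax[S] / (αKm + [S]).
v = 551×0.261 / (3.483×0.0828 + 0.261) = 143.8/0.5494 = 262 nmol/s.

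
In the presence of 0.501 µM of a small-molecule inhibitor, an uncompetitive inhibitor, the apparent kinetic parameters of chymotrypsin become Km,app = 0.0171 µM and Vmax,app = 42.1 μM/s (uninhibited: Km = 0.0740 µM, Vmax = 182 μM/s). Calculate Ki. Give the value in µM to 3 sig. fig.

0.151 µM

Uncompetitive: Vmax,app = Vmax/α (and Km,app = Km/α) with α = 1 + [I]/Ki.
α = Vmax/Vmax,app = 182/42.1 = 4.323.
Ki = [I]/(α − 1) = 0.501/3.323 = 0.151 µM.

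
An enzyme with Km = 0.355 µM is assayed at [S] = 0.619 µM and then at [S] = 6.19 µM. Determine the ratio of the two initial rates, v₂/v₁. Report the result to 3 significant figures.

Since Vmax cancels, v₂/v₁ = [S]₂(Km+[S]₁) / [S]₁(Km+[S]₂).
= 6.19×(0.355+0.619) / (0.619×(0.355+6.19)) = 6.029/4.051 = 1.49.

1.49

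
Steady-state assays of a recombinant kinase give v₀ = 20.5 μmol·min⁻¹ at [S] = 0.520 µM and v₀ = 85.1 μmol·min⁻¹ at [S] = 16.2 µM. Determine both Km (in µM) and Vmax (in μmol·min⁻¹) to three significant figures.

Km = 1.89 µM; Vmax = 95.0 μmol·min⁻¹

From v = Vmax[S]/(Km+[S]), each point gives Vmax = v(Km+[S])/[S].
Equating: 20.5(Km+0.520)/0.520 = 85.1(Km+16.2)/16.2.
39.42·Km + 20.5 = 5.253·Km + 85.1, so (39.42 − 5.253)·Km = 85.1 − 20.5.
Km = 64.60/34.17 = 1.89 µM; then Vmax = 20.5(1.89+0.520)/0.520 = 95.0 μmol·min⁻¹.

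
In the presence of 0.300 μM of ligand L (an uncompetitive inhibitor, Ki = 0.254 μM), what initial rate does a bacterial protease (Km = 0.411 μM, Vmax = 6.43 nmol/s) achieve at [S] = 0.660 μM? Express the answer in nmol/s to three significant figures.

2.29 nmol/s

With α = 1 + [I]/Ki = 1 + 0.300/0.254 = 2.181, the uncompetitive rate law is v = (Vmax/α)·[S] / (Km/α + [S]).
v = (6.43/2.181)×0.660 / (0.411/2.181 + 0.660) = 1.946/0.8484 = 2.29 nmol/s.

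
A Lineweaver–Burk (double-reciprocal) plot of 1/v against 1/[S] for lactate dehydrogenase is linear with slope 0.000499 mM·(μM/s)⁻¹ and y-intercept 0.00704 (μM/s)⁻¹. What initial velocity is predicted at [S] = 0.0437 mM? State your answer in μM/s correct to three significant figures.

54.2 μM/s

The y-intercept is 1/Vmax, so Vmax = 1/0.00704 = 142 μM/s.
The slope is Km/Vmax, so Km = 0.000499 × 142 = 0.0709 mM.
Then v = 142 × 0.0437/(0.0709 + 0.0437) = 54.2 μM/s.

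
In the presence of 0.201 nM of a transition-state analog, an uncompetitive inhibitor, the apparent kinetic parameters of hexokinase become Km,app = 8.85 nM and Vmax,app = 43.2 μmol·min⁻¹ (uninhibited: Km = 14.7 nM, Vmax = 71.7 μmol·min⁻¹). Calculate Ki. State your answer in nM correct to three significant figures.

0.305 nM

Uncompetitive: Vmax,app = Vmax/α (and Km,app = Km/α) with α = 1 + [I]/Ki.
α = Vmax/Vmax,app = 71.7/43.2 = 1.660.
Ki = [I]/(α − 1) = 0.201/0.6597 = 0.305 nM.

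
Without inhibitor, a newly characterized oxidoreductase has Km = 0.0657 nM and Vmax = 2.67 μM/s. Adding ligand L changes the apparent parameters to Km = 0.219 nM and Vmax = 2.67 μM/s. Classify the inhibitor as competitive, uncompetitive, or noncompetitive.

competitive

Km increases (0.0657 → 0.219 nM) while Vmax is unchanged — the hallmark of competitive inhibition.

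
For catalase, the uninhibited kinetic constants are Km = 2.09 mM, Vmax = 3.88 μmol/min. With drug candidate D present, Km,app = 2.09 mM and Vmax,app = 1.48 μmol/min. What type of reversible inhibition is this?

noncompetitive

Vmax decreases (3.88 → 1.48 μmol/min) while Km is unchanged — pure noncompetitive inhibition.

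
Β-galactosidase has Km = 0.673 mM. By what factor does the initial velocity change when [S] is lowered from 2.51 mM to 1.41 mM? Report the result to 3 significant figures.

The fractional saturations are [S]/(Km+[S]) = 2.51/3.183 = 0.7886 and 1.41/2.083 = 0.6769.
v₂/v₁ is just their ratio: 0.6769/0.7886 = 0.858.

0.858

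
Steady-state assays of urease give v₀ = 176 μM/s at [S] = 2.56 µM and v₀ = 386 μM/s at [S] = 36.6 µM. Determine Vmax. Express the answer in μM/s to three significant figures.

In reciprocal form, 1/v = (Km/Vmax)·(1/[S]) + 1/Vmax. The two points give (1/[S], 1/v) = (0.3906, 0.005682) and (0.02732, 0.002591).
Slope = (0.005682 − 0.002591)/(0.3906 − 0.02732) = 0.008508; intercept = 0.005682 − 0.008508×0.3906 = 0.002358.
Vmax = 1/intercept = 424 μM/s; Km = slope × Vmax = 0.008508 × 424 = 3.61 µM.

424 μM/s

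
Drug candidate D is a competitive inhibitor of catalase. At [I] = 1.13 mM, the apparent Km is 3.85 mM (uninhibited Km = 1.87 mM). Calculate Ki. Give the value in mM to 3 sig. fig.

1.07 mM

Competitive: Km,app = α·Km with α = 1 + [I]/Ki.
α = Km,app/Km = 3.85/1.87 = 2.059.
Since α = 1 + [I]/Ki, [I]/Ki = 2.059 − 1 = 1.059 and Ki = 1.13/1.059 = 1.07 mM.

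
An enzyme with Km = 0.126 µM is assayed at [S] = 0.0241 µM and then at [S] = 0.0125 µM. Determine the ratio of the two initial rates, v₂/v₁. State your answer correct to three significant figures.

0.562

The fractional saturations are [S]/(Km+[S]) = 0.0241/0.1501 = 0.1606 and 0.0125/0.1385 = 0.09025.
v₂/v₁ is just their ratio: 0.09025/0.1606 = 0.562.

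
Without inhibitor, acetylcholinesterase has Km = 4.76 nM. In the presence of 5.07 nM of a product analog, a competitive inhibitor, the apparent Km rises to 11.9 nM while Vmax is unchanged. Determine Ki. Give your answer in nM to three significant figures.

Competitive: Km,app = α·Km with α = 1 + [I]/Ki.
α = Km,app/Km = 11.9/4.76 = 2.500.
Since α = 1 + [I]/Ki, [I]/Ki = 2.500 − 1 = 1.500 and Ki = 5.07/1.500 = 3.38 nM.

3.38 nM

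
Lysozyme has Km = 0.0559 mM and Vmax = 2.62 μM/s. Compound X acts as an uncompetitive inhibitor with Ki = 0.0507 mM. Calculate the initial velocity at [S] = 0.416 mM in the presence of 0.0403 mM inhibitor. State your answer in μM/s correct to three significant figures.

With α = 1 + [I]/Ki = 1 + 0.0403/0.0507 = 1.795, the uncompetitive rate law is v = (Vmax/α)·[S] / (Km/α + [S]).
v = (2.62/1.795)×0.416 / (0.0559/1.795 + 0.416) = 0.6072/0.4471 = 1.36 μM/s.

1.36 μM/s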